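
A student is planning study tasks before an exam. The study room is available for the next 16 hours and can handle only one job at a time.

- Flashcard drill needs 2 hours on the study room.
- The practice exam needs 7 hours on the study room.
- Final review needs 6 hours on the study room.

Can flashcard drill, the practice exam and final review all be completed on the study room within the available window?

Yes

Running back to back, the jobs need 2 + 7 + 6 = 15 hours on the study room.
Since 15 ≤ 16, they fit within the window.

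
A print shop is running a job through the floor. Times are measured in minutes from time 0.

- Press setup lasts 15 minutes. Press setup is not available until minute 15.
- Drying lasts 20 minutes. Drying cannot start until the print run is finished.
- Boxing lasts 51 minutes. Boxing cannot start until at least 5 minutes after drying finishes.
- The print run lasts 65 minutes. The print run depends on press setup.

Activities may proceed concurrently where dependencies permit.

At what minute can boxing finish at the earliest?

171

Press setup cannot begin until its own release at minute 15. It runs from minute 15 to 15 + 15 = minute 30.
The print run waits on press setup (finishes minute 30), so it starts at minute 30 and finishes at 30 + 65 = minute 95.
Drying waits on the print run (finishes minute 95), so it starts at minute 95 and finishes at 95 + 20 = minute 115.
Boxing waits on drying (finishes minute 115, plus 5-minute gap → minute 120), so it starts at minute 120 and finishes at 120 + 51 = minute 171.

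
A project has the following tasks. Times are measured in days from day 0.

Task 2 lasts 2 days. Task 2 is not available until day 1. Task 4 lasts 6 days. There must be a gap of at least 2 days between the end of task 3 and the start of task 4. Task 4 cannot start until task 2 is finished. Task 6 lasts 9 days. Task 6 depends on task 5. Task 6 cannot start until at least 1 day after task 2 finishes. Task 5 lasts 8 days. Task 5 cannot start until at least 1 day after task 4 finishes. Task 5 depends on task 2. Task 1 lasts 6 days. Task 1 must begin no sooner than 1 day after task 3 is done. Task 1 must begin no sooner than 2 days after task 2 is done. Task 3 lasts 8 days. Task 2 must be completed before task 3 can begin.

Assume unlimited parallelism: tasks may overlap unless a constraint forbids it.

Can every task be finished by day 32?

Task 2 cannot begin until its own release at day 1. It runs from day 1 to 1 + 2 = day 3.
Task 3 cannot begin until task 2 (finishes day 3). It runs from day 3 to 3 + 8 = day 11.
Task 4 has to wait for task 3 (finishes day 11, plus 2-day gap → day 13); task 2 (finishes day 3). The latest of these is day 13, so task 4 runs day 13 to 13 + 6 = day 19.
Task 5 needs all of task 4 (finishes day 19, plus 1-day gap → day 20); task 2 (finishes day 3). That puts its earliest start at day 20; it finishes at 20 + 8 = day 28.
For task 6: task 5 (finishes day 28); task 2 (finishes day 3, plus 1-day gap → day 4). Taking the maximum gives a start of day 28, and it finishes at 28 + 9 = day 37.
Task 1 needs all of task 3 (finishes day 11, plus 1-day gap → day 12); task 2 (finishes day 3, plus 2-day gap → day 5). That puts its earliest start at day 12; it finishes at 12 + 6 = day 18.
The earliest everything can be done is day 37, which is after the deadline of 32, so it is not possible.

No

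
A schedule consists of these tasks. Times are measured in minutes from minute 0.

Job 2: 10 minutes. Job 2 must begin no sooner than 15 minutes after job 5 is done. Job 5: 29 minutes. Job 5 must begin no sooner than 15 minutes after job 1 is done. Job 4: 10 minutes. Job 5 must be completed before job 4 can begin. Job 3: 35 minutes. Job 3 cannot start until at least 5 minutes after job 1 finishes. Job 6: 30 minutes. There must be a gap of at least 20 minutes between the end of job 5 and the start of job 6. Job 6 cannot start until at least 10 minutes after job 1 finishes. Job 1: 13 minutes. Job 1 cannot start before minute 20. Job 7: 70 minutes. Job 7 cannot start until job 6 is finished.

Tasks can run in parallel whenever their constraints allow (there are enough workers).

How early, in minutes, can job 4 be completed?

Job 1 cannot begin until its own release at minute 20. It runs from minute 20 to 20 + 13 = minute 33.
After job 1 (finishes minute 33, plus 15-minute gap → minute 48), job 5 can start at minute 48 and finishes at minute 77.
Job 4 waits on job 5 (finishes minute 77), so it starts at minute 77 and finishes at 77 + 10 = minute 87.

87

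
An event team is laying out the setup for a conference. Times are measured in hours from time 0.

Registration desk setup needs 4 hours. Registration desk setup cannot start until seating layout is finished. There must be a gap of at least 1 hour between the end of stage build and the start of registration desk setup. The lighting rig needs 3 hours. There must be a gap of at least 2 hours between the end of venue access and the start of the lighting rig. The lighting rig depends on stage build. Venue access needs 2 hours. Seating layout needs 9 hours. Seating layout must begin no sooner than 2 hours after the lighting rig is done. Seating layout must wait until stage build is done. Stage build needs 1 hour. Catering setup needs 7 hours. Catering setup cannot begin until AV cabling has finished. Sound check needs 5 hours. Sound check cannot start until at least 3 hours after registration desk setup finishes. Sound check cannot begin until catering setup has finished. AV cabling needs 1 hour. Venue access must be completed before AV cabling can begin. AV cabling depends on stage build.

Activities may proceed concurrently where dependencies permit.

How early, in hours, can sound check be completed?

30

Nothing blocks stage build, so it runs from hour 0 to hour 1.
Nothing blocks venue access, so it runs from hour 0 to hour 2.
AV cabling has to wait for venue access (finishes hour 2); stage build (finishes hour 1). The latest of these is hour 2, so AV cabling runs hour 2 to 2 + 1 = hour 3.
After AV cabling (finishes hour 3), catering setup can start at hour 3 and finishes at hour 10.
For the lighting rig: venue access (finishes hour 2, plus 2-hour gap → hour 4); stage build (finishes hour 1). Taking the maximum gives a start of hour 4, and it finishes at 4 + 3 = hour 7.
Seating layout cannot start until the lighting rig (finishes hour 7, plus 2-hour gap → hour 9); stage build (finishes hour 1). The controlling bound is hour 9, so seating layout finishes at 9 + 9 = hour 18.
Registration desk setup cannot start until seating layout (finishes hour 18); stage build (finishes hour 1, plus 1-hour gap → hour 2). The controlling bound is hour 18, so registration desk setup finishes at 18 + 4 = hour 22.
For sound check: registration desk setup (finishes hour 22, plus 3-hour gap → hour 25); catering setup (finishes hour 10). Taking the maximum gives a start of hour 25, and it finishes at 25 + 5 = hour 30.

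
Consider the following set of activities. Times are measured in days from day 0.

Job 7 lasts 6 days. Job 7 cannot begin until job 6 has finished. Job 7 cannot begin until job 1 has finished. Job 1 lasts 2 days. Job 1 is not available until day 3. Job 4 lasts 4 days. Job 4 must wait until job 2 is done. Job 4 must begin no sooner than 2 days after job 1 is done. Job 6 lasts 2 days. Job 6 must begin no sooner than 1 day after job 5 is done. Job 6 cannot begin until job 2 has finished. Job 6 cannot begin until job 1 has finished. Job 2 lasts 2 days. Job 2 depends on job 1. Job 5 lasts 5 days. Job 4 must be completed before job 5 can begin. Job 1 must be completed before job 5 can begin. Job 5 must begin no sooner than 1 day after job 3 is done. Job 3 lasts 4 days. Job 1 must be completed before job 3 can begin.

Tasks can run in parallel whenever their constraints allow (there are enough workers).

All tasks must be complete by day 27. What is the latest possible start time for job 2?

Nothing follows job 7; the deadline of day 27 is its only limit. It must start by 27 − 6 = day 21.
Job 6 has to be done before job 7 (must start by day 21). That means finishing by day 21, i.e. starting by 21 − 2 = day 19.
Job 5 has to be done before job 6 (must start by day 19, minus 1-day gap → day 18). That means finishing by day 18, i.e. starting by 18 − 5 = day 13.
Since job 5 (must start by day 13) depends on it, job 4 must finish by day 13. Backing off its 4-day duration gives a latest start of day 9.
Job 2 feeds job 4 (must start by day 9); job 6 (must start by day 19). Taking the minimum, job 2 must finish by day 9 and start by 9 − 2 = day 7.

7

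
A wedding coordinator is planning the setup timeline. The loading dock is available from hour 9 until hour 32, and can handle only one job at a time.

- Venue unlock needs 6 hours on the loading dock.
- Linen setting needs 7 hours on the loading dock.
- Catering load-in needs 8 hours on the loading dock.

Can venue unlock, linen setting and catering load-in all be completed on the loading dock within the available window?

Yes

The loading dock window is 32 − 9 = 23 hours.
Running back to back, the jobs need 6 + 7 + 8 = 21 hours on the loading dock.
Since 21 ≤ 23, they fit within the window.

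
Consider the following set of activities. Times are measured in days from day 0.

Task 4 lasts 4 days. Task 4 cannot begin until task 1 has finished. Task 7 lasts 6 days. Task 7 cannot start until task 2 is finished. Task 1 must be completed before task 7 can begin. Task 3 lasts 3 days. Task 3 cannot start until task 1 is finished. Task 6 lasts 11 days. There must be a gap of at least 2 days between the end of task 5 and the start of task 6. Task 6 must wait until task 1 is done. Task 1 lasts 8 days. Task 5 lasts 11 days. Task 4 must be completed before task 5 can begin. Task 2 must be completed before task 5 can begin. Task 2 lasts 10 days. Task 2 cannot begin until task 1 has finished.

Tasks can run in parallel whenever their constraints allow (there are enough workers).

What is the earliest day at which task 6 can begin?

31

Task 1 has no prerequisites, so it starts at day 0 and finishes at day 8.
Task 4 waits on task 1 (finishes day 8), so it starts at day 8 and finishes at 8 + 4 = day 12.
Task 2 cannot begin until task 1 (finishes day 8). It runs from day 8 to 8 + 10 = day 18.
Task 5 has to wait for task 4 (finishes day 12); task 2 (finishes day 18). The latest of these is day 18, so task 5 runs day 18 to 18 + 11 = day 29.
Task 6 waits on task 5 (finishes day 29, plus 2-day gap → day 31); task 1 (finishes day 8). The latest of these is day 31, which is the earliest task 6 can start.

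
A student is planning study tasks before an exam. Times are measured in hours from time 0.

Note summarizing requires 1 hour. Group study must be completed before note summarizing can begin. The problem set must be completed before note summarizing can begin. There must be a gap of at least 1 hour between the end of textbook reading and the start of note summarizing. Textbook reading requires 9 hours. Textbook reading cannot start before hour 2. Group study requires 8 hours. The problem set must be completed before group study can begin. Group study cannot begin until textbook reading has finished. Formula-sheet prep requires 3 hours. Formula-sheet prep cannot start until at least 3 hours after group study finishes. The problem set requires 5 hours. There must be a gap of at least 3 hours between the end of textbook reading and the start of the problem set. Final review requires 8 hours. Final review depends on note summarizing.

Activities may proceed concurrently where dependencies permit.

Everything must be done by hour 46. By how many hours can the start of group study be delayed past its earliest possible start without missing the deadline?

10

After its own release at hour 2, textbook reading can start at hour 2 and finishes at hour 11.
The problem set cannot begin until textbook reading (finishes hour 11, plus 3-hour gap → hour 14). It runs from hour 14 to 14 + 5 = hour 19.
Group study has to wait for the problem set (finishes hour 19); textbook reading (finishes hour 11). The latest of these is hour 19, so group study runs hour 19 to 19 + 8 = hour 27.

Working backward from the deadline:
Nothing follows final review; the deadline of hour 46 is its only limit. It must start by 46 − 8 = hour 38.
Note summarizing must finish before final review (must start by hour 38). With a 1-hour duration, note summarizing must start by 38 − 1 = hour 37.
Formula-sheet prep has no dependents, so it just needs to finish by hour 46. Starting by 46 − 3 = hour 43 achieves that.
For group study: note summarizing (must start by hour 37); formula-sheet prep (must start by hour 43, minus 3-hour gap → hour 40). The most restrictive is hour 37; with an 8-hour duration, group study must start by hour 29.
So group study can start as early as hour 19 and as late as hour 29, giving 29 − 19 = 10 hours of slack.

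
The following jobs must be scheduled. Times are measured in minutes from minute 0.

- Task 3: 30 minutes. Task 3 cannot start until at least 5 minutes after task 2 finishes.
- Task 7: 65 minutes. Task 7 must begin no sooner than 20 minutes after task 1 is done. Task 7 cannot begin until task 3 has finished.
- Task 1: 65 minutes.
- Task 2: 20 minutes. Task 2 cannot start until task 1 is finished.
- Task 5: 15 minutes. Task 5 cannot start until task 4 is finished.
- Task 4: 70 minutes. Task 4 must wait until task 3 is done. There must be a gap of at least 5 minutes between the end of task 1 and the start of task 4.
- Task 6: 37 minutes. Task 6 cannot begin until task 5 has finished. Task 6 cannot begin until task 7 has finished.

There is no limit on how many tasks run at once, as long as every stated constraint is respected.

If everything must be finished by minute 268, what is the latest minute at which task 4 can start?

146

Task 6 must finish by minute 268; it takes 37 minutes, so it must start by 268 − 37 = minute 231.
Task 5 has to be done before task 6 (must start by minute 231). That means finishing by minute 231, i.e. starting by 231 − 15 = minute 216.
Task 4 must finish before task 5 (must start by minute 216). With a 70-minute duration, task 4 must start by 216 − 70 = minute 146.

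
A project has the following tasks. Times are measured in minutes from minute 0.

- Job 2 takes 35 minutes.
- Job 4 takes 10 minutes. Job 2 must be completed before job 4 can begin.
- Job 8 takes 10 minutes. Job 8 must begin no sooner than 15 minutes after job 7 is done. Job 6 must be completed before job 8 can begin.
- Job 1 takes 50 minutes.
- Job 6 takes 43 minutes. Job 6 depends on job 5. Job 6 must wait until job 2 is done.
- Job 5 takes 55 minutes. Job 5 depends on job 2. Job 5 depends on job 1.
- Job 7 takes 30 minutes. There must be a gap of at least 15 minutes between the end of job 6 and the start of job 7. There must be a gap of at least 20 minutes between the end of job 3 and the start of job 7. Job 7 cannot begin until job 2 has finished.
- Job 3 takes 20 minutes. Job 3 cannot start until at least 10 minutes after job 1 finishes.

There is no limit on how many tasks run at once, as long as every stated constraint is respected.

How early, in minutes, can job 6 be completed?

148

Nothing blocks job 2, so it runs from minute 0 to minute 35.
Job 1 has no prerequisites, so it starts at minute 0 and finishes at minute 50.
Job 5 needs all of job 2 (finishes minute 35); job 1 (finishes minute 50). That puts its earliest start at minute 50; it finishes at 50 + 55 = minute 105.
Job 6 has to wait for job 5 (finishes minute 105); job 2 (finishes minute 35). The latest of these is minute 105, so job 6 runs minute 105 to 105 + 43 = minute 148.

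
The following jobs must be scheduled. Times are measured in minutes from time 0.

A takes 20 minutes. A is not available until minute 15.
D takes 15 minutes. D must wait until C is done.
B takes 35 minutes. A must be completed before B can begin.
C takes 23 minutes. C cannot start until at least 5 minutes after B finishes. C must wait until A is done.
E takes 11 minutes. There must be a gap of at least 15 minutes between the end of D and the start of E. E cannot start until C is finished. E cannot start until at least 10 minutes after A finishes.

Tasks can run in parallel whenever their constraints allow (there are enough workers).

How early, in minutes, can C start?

75

After its own release at minute 15, A can start at minute 15 and finishes at minute 35.
B cannot begin until A (finishes minute 35). It runs from minute 35 to 35 + 35 = minute 70.
C waits on B (finishes minute 70, plus 5-minute gap → minute 75); A (finishes minute 35). The latest of these is minute 75, which is the earliest C can start.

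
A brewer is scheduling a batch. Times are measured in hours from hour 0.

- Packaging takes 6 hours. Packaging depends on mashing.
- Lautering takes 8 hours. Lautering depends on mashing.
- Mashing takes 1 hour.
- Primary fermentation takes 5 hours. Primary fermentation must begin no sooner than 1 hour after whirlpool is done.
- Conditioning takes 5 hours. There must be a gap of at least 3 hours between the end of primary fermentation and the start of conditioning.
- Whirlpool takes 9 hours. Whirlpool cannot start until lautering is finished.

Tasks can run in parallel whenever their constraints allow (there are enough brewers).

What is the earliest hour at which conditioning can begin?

Mashing has no prerequisites, so it starts at hour 0 and finishes at hour 1.
Lautering waits on mashing (finishes hour 1), so it starts at hour 1 and finishes at 1 + 8 = hour 9.
After lautering (finishes hour 9), whirlpool can start at hour 9 and finishes at hour 18.
Primary fermentation cannot begin until whirlpool (finishes hour 18, plus 1-hour gap → hour 19). It runs from hour 19 to 19 + 5 = hour 24.
Conditioning waits on primary fermentation (finishes hour 24, plus 3-hour gap → hour 27), so the earliest it can start is hour 27.

27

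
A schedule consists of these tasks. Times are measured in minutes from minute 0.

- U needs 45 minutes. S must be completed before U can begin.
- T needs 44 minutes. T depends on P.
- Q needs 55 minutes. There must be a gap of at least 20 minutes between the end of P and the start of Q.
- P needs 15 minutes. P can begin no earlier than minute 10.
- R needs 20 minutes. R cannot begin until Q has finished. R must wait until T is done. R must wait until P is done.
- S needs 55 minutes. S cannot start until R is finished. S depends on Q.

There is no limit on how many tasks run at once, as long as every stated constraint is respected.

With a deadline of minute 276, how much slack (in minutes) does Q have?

P cannot begin until its own release at minute 10. It runs from minute 10 to 10 + 15 = minute 25.
Q cannot begin until P (finishes minute 25, plus 20-minute gap → minute 45). It runs from minute 45 to 45 + 55 = minute 100.

Working backward from the deadline:
U must finish by minute 276; it takes 45 minutes, so it must start by 276 − 45 = minute 231.
Since U (must start by minute 231) depends on it, S must finish by minute 231. Backing off its 55-minute duration gives a latest start of minute 176.
Since S (must start by minute 176) depends on it, R must finish by minute 176. Backing off its 20-minute duration gives a latest start of minute 156.
For Q: R (must start by minute 156); S (must start by minute 176). The most restrictive is minute 156; with a 55-minute duration, Q must start by minute 101.
So Q can start as early as minute 45 and as late as minute 101, giving 101 − 45 = 56 minutes of slack.

56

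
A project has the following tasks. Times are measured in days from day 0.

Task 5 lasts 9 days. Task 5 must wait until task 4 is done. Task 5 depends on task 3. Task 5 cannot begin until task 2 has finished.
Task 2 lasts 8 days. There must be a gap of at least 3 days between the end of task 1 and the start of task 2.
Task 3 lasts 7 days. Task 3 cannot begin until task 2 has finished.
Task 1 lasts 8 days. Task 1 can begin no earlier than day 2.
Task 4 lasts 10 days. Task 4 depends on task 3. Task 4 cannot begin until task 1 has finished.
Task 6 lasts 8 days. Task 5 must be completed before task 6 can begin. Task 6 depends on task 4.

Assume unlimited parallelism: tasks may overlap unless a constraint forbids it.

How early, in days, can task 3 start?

After its own release at day 2, task 1 can start at day 2 and finishes at day 10.
After task 1 (finishes day 10, plus 3-day gap → day 13), task 2 can start at day 13 and finishes at day 21.
Task 3 waits on task 2 (finishes day 21), so the earliest it can start is day 21.

21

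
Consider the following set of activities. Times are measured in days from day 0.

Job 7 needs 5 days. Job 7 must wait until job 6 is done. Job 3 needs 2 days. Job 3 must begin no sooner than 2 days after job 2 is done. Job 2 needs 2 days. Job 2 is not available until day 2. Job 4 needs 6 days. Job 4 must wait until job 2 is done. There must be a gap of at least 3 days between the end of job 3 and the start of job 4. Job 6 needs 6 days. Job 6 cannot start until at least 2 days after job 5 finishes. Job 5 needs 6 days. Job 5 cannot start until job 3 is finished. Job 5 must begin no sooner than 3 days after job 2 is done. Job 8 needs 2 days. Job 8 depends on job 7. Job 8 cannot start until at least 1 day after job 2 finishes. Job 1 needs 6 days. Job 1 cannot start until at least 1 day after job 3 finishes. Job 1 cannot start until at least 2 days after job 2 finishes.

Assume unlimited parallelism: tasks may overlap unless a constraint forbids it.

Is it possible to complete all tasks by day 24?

After its own release at day 2, job 2 can start at day 2 and finishes at day 4.
Job 3 cannot begin until job 2 (finishes day 4, plus 2-day gap → day 6). It runs from day 6 to 6 + 2 = day 8.
Job 5 needs all of job 3 (finishes day 8); job 2 (finishes day 4, plus 3-day gap → day 7). That puts its earliest start at day 8; it finishes at 8 + 6 = day 14.
Job 6 cannot begin until job 5 (finishes day 14, plus 2-day gap → day 16). It runs from day 16 to 16 + 6 = day 22.
Job 7 waits on job 6 (finishes day 22), so it starts at day 22 and finishes at 22 + 5 = day 27.
Job 8 has to wait for job 7 (finishes day 27); job 2 (finishes day 4, plus 1-day gap → day 5). The latest of these is day 27, so job 8 runs day 27 to 27 + 2 = day 29.
Job 4 needs all of job 2 (finishes day 4); job 3 (finishes day 8, plus 3-day gap → day 11). That puts its earliest start at day 11; it finishes at 11 + 6 = day 17.
Job 1 needs all of job 3 (finishes day 8, plus 1-day gap → day 9); job 2 (finishes day 4, plus 2-day gap → day 6). That puts its earliest start at day 9; it finishes at 9 + 6 = day 15.
The earliest everything can be done is day 29, which is after the deadline of 24, so it is not possible.

No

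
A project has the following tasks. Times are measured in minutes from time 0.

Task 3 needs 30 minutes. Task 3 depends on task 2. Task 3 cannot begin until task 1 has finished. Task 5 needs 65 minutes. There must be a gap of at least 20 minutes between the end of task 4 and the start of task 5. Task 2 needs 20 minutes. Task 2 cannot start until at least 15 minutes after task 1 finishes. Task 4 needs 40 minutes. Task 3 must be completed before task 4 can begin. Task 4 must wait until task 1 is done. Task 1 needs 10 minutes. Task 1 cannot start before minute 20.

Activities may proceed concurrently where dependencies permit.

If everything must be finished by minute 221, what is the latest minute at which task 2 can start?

Task 5 must finish by minute 221; it takes 65 minutes, so it must start by 221 − 65 = minute 156.
Task 4 must finish before task 5 (must start by minute 156, minus 20-minute gap → minute 136). With a 40-minute duration, task 4 must start by 136 − 40 = minute 96.
Since task 4 (must start by minute 96) depends on it, task 3 must finish by minute 96. Backing off its 30-minute duration gives a latest start of minute 66.
Task 2 must finish before task 3 (must start by minute 66). With a 20-minute duration, task 2 must start by 66 − 20 = minute 46.

46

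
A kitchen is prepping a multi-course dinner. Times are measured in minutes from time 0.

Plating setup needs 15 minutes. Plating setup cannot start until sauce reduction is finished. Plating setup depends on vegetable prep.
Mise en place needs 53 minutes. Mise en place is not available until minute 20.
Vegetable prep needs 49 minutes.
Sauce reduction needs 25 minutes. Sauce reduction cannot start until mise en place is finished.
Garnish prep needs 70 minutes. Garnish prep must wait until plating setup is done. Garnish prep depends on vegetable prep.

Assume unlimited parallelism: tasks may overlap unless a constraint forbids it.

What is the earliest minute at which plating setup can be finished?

113

Vegetable prep has no prerequisites, so it starts at minute 0 and finishes at minute 49.
Mise en place waits on its own release at minute 20, so it starts at minute 20 and finishes at 20 + 53 = minute 73.
After mise en place (finishes minute 73), sauce reduction can start at minute 73 and finishes at minute 98.
Plating setup has to wait for sauce reduction (finishes minute 98); vegetable prep (finishes minute 49). The latest of these is minute 98, so plating setup runs minute 98 to 98 + 15 = minute 113.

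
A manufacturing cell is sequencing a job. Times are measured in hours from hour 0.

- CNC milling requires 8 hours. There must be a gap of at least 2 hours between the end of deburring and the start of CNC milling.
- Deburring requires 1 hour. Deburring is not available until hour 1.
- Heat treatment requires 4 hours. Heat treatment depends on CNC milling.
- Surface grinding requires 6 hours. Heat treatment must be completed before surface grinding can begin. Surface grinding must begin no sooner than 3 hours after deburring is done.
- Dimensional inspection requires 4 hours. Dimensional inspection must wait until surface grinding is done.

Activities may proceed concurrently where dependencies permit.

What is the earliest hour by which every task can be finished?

After its own release at hour 1, deburring can start at hour 1 and finishes at hour 2.
CNC milling waits on deburring (finishes hour 2, plus 2-hour gap → hour 4), so it starts at hour 4 and finishes at 4 + 8 = hour 12.
Heat treatment cannot begin until CNC milling (finishes hour 12). It runs from hour 12 to 12 + 4 = hour 16.
Surface grinding has to wait for heat treatment (finishes hour 16); deburring (finishes hour 2, plus 3-hour gap → hour 5). The latest of these is hour 16, so surface grinding runs hour 16 to 16 + 6 = hour 22.
Dimensional inspection waits on surface grinding (finishes hour 22), so it starts at hour 22 and finishes at 22 + 4 = hour 26.
All tasks are finished once the last one completes. Finish times: Deburring at 2, CNC milling at 12, Heat treatment at 16, Surface grinding at 22, Dimensional inspection at 26. The latest is hour 26.

26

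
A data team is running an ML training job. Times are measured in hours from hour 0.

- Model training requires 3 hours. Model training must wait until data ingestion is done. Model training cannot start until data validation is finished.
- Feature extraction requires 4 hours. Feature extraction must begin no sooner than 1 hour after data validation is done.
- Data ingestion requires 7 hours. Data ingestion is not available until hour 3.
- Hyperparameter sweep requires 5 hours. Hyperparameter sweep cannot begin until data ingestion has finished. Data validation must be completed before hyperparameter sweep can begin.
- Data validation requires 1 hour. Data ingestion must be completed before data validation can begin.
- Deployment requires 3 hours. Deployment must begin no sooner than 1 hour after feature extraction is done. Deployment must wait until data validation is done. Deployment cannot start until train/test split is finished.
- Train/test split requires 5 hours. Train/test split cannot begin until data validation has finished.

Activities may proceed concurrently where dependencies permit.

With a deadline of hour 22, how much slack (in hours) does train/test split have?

3

Data ingestion cannot begin until its own release at hour 3. It runs from hour 3 to 3 + 7 = hour 10.
Data validation cannot begin until data ingestion (finishes hour 10). It runs from hour 10 to 10 + 1 = hour 11.
Train/test split cannot begin until data validation (finishes hour 11). It runs from hour 11 to 11 + 5 = hour 16.

Working backward from the deadline:
Deployment must finish by hour 22; it takes 3 hours, so it must start by 22 − 3 = hour 19.
Train/test split feeds into deployment (must start by hour 19); so train/test split must finish by hour 19 and therefore start by hour 14.
So train/test split can start as early as hour 11 and as late as hour 14, giving 14 − 11 = 3 hours of slack.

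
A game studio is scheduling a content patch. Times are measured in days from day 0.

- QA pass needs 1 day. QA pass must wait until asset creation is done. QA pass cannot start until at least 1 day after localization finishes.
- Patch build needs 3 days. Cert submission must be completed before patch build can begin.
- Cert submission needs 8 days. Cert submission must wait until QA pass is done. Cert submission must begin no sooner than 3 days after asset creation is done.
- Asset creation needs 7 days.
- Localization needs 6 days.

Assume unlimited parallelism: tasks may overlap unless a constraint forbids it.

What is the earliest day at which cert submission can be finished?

Localization has no prerequisites, so it starts at day 0 and finishes at day 6.
Asset creation can start immediately at day 0; it finishes at day 7.
QA pass cannot start until asset creation (finishes day 7); localization (finishes day 6, plus 1-day gap → day 7). The controlling bound is day 7, so QA pass finishes at 7 + 1 = day 8.
Cert submission needs all of QA pass (finishes day 8); asset creation (finishes day 7, plus 3-day gap → day 10). That puts its earliest start at day 10; it finishes at 10 + 8 = day 18.

18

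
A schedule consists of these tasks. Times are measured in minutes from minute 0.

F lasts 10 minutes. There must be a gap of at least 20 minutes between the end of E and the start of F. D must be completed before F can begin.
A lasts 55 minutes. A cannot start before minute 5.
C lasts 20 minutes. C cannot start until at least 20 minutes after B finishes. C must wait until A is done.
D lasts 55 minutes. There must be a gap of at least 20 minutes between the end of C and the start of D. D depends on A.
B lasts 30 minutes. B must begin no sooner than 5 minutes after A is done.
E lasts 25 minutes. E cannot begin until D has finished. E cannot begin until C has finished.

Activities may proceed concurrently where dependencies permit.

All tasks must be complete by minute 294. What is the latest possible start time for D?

184

F has no dependents, so it just needs to finish by minute 294. Starting by 294 − 10 = minute 284 achieves that.
E has to be done before F (must start by minute 284, minus 20-minute gap → minute 264). That means finishing by minute 264, i.e. starting by 264 − 25 = minute 239.
D must finish in time for E (must start by minute 239); F (must start by minute 284). The tightest is minute 239, so D must start by 239 − 55 = minute 184.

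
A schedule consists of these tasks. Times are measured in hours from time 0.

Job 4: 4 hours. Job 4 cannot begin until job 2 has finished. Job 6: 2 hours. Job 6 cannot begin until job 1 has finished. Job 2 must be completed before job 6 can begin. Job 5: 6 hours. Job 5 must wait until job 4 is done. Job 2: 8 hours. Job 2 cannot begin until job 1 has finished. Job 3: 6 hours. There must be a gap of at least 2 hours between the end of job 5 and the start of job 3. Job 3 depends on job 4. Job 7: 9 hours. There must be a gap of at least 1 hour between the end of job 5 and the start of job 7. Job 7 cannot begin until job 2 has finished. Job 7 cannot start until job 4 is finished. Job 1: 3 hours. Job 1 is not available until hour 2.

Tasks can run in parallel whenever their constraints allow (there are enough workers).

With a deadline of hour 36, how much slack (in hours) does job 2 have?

3

Job 1 waits on its own release at hour 2, so it starts at hour 2 and finishes at 2 + 3 = hour 5.
After job 1 (finishes hour 5), job 2 can start at hour 5 and finishes at hour 13.

Working backward from the deadline:
Job 3 has no dependents, so it just needs to finish by hour 36. Starting by 36 − 6 = hour 30 achieves that.
To finish by hour 36, job 7 (duration 9) must start no later than hour 27.
Job 5 has several dependents: job 3 (must start by hour 30, minus 2-hour gap → hour 28); job 7 (must start by hour 27, minus 1-hour gap → hour 26). The earliest of those limits is hour 26, so job 5 must start by 26 − 6 = hour 20.
Job 4 feeds job 3 (must start by hour 30); job 5 (must start by hour 20); job 7 (must start by hour 27). Taking the minimum, job 4 must finish by hour 20 and start by 20 − 4 = hour 16.
Job 6 must finish by hour 36; it takes 2 hours, so it must start by 36 − 2 = hour 34.
For job 2: job 4 (must start by hour 16); job 6 (must start by hour 34); job 7 (must start by hour 27). The most restrictive is hour 16; with an 8-hour duration, job 2 must start by hour 8.
So job 2 can start as early as hour 5 and as late as hour 8, giving 8 − 5 = 3 hours of slack.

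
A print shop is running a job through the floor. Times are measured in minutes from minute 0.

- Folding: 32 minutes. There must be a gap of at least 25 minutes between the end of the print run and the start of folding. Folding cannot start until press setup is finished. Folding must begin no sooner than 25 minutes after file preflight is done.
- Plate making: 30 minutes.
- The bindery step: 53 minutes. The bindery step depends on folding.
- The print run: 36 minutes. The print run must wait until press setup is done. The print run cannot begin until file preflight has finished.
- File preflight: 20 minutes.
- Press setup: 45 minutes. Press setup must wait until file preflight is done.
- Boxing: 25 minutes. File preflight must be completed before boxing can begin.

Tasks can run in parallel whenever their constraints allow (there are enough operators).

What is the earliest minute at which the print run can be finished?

101

Nothing blocks file preflight, so it runs from minute 0 to minute 20.
Press setup cannot begin until file preflight (finishes minute 20). It runs from minute 20 to 20 + 45 = minute 65.
The print run has to wait for press setup (finishes minute 65); file preflight (finishes minute 20). The latest of these is minute 65, so the print run runs minute 65 to 65 + 36 = minute 101.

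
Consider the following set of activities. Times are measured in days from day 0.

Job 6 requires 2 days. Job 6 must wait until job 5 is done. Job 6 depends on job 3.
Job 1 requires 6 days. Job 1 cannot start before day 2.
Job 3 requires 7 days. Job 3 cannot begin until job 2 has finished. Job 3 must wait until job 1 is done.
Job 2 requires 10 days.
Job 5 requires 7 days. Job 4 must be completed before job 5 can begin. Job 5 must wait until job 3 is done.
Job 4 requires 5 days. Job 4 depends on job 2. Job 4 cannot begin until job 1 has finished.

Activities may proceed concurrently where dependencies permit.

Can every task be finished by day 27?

Nothing blocks job 2, so it runs from day 0 to day 10.
Job 1 cannot begin until its own release at day 2. It runs from day 2 to 2 + 6 = day 8.
For job 4: job 2 (finishes day 10); job 1 (finishes day 8). Taking the maximum gives a start of day 10, and it finishes at 10 + 5 = day 15.
Job 3 cannot start until job 2 (finishes day 10); job 1 (finishes day 8). The controlling bound is day 10, so job 3 finishes at 10 + 7 = day 17.
For job 5: job 4 (finishes day 15); job 3 (finishes day 17). Taking the maximum gives a start of day 17, and it finishes at 17 + 7 = day 24.
Job 6 needs all of job 5 (finishes day 24); job 3 (finishes day 17). That puts its earliest start at day 24; it finishes at 24 + 2 = day 26.
Every task is finished by day 26, which is no later than the deadline of 27, so the schedule is feasible.

Yes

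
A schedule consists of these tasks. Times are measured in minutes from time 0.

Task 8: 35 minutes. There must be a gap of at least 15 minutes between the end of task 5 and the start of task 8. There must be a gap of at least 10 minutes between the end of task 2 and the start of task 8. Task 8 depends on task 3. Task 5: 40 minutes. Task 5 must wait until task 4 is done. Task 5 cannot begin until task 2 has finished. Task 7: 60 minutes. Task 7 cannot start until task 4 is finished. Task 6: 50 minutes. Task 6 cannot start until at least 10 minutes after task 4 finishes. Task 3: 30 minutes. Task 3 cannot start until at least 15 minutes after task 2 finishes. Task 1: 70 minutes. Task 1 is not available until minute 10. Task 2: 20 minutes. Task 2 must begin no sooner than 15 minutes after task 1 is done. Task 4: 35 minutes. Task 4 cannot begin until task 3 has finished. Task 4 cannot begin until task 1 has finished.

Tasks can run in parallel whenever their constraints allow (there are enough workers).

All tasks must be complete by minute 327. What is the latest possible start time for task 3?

Nothing follows task 8; the deadline of minute 327 is its only limit. It must start by 327 − 35 = minute 292.
Task 5 must finish before task 8 (must start by minute 292, minus 15-minute gap → minute 277). With a 40-minute duration, task 5 must start by 277 − 40 = minute 237.
Task 6 has no dependents, so it just needs to finish by minute 327. Starting by 327 − 50 = minute 277 achieves that.
Nothing follows task 7; the deadline of minute 327 is its only limit. It must start by 327 − 60 = minute 267.
For task 4: task 5 (must start by minute 237); task 6 (must start by minute 277, minus 10-minute gap → minute 267); task 7 (must start by minute 267). The most restrictive is minute 237; with a 35-minute duration, task 4 must start by minute 202.
Task 3 must finish in time for task 4 (must start by minute 202); task 8 (must start by minute 292). The tightest is minute 202, so task 3 must start by 202 − 30 = minute 172.

172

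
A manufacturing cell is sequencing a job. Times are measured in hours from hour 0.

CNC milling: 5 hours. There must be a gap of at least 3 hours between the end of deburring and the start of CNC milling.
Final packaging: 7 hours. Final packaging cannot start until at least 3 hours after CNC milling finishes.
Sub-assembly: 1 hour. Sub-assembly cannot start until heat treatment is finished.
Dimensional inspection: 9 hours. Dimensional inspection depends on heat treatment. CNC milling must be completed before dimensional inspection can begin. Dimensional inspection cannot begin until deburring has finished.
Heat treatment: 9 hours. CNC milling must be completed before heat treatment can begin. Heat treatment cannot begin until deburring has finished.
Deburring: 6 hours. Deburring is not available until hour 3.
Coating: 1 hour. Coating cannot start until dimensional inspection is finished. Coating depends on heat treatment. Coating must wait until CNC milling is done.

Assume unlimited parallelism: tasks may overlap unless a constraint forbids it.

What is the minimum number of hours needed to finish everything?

Deburring cannot begin until its own release at hour 3. It runs from hour 3 to 3 + 6 = hour 9.
After deburring (finishes hour 9, plus 3-hour gap → hour 12), CNC milling can start at hour 12 and finishes at hour 17.
Final packaging cannot begin until CNC milling (finishes hour 17, plus 3-hour gap → hour 20). It runs from hour 20 to 20 + 7 = hour 27.
Heat treatment needs all of CNC milling (finishes hour 17); deburring (finishes hour 9). That puts its earliest start at hour 17; it finishes at 17 + 9 = hour 26.
Sub-assembly cannot begin until heat treatment (finishes hour 26). It runs from hour 26 to 26 + 1 = hour 27.
Dimensional inspection needs all of heat treatment (finishes hour 26); CNC milling (finishes hour 17); deburring (finishes hour 9). That puts its earliest start at hour 26; it finishes at 26 + 9 = hour 35.
Coating has to wait for dimensional inspection (finishes hour 35); heat treatment (finishes hour 26); CNC milling (finishes hour 17). The latest of these is hour 35, so coating runs hour 35 to 35 + 1 = hour 36.
All tasks are finished once the last one completes. Finish times: Deburring at 9, CNC milling at 17, Heat treatment at 26, Dimensional inspection at 35, Coating at 36, Sub-assembly at 27, Final packaging at 27. The latest is hour 36.

36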